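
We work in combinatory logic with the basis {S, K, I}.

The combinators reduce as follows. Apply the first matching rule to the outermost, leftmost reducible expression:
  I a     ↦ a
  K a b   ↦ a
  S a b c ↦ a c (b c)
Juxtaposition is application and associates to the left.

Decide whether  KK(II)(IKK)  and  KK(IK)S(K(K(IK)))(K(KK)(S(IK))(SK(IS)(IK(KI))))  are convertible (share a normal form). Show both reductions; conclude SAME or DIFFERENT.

Answer: DIFFERENT — A ⇓ K(KK), B ⇓ SK

Reduction:
Term A:
  start: KK(II)(IKK)
  [1] K(IKK)
  [2] K(KK)

Term B:
  start: KK(IK)S(K(K(IK)))(K(KK)(S(IK))(SK(IS)(IK(KI))))
  [1] KS(K(K(IK)))(K(KK)(S(IK))(SK(IS)(IK(KI))))
  [2] S(K(KK)(S(IK))(SK(IS)(IK(KI))))
  [3] S(KK(SK(IS)(IK(KI))))
  [4] SK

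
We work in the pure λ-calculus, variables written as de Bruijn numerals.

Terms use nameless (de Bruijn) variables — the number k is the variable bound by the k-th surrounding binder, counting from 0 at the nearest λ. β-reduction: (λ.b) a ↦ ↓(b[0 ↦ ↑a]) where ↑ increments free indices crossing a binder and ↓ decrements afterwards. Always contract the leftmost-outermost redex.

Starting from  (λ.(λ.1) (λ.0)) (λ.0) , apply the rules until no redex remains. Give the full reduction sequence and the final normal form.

Answer: normal form = λ.0  (in 2 steps)

Working:
  start: (λ.(λ.1) (λ.0)) (λ.0)
  →1  (λ.λ.0) (λ.0)
  →2  λ.0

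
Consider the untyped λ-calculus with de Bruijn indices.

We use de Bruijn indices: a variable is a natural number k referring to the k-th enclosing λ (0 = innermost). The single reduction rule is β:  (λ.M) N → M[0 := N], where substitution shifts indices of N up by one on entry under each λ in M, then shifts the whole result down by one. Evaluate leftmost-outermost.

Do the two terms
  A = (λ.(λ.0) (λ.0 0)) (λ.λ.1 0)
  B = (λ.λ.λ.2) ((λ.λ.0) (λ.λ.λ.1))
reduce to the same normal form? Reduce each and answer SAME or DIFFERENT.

Term A:
  start: (λ.(λ.0) (λ.0 0)) (λ.λ.1 0)
  step 1: (λ.0) (λ.0 0)
  step 2: λ.0 0

Term B:
  start: (λ.λ.λ.2) ((λ.λ.0) (λ.λ.λ.1))
  step 1: λ.λ.(λ.λ.0) (λ.λ.λ.1)
  step 2: λ.λ.λ.0

Answer: DIFFERENT — A ⇓ λ.0 0, B ⇓ λ.λ.λ.0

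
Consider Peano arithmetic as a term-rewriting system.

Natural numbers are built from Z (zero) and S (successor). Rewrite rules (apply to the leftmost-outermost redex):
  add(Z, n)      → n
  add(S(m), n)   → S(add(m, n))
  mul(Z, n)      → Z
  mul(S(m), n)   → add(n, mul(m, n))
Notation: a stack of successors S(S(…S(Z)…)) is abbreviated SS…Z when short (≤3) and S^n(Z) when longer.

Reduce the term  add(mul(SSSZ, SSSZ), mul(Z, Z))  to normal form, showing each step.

Answer: normal form = S^9(Z)  (in 27 steps)

Derivation:
  start: add(mul(SSSZ, SSSZ), mul(Z, Z))
  →1  add(add(SSSZ, mul(SSZ, SSSZ)), mul(Z, Z))
  →2  add(S(add(SSZ, mul(SSZ, SSSZ))), mul(Z, Z))
  →3  S(add(add(SSZ, mul(SSZ, SSSZ)), mul(Z, Z)))
  →4  S(add(S(add(SZ, mul(SSZ, SSSZ))), mul(Z, Z)))
  →5  S(S(add(add(SZ, mul(SSZ, SSSZ)), mul(Z, Z))))
  →6  S(S(add(S(add(Z, mul(SSZ, SSSZ))), mul(Z, Z))))
  →7  S(S(S(add(add(Z, mul(SSZ, SSSZ)), mul(Z, Z)))))
  →8  S(S(S(add(mul(SSZ, SSSZ), mul(Z, Z)))))
  →9  S(S(S(add(add(SSSZ, mul(SZ, SSSZ)), mul(Z, Z)))))
  →10  S(S(S(add(S(add(SSZ, mul(SZ, SSSZ))), mul(Z, Z)))))
  →11  S(S(S(S(add(add(SSZ, mul(SZ, SSSZ)), mul(Z, Z))))))
  →12  S(S(S(S(add(S(add(SZ, mul(SZ, SSSZ))), mul(Z, Z))))))
  →13  S(S(S(S(S(add(add(SZ, mul(SZ, SSSZ)), mul(Z, Z)))))))
  →14  S(S(S(S(S(add(S(add(Z, mul(SZ, SSSZ))), mul(Z, Z)))))))
  →15  S(S(S(S(S(S(add(add(Z, mul(SZ, SSSZ)), mul(Z, Z))))))))
  →16  S(S(S(S(S(S(add(mul(SZ, SSSZ), mul(Z, Z))))))))
  →17  S(S(S(S(S(S(add(add(SSSZ, mul(Z, SSSZ)), mul(Z, Z))))))))
  →18  S(S(S(S(S(S(add(S(add(SSZ, mul(Z, SSSZ))), mul(Z, Z))))))))
  →19  S(S(S(S(S(S(S(add(add(SSZ, mul(Z, SSSZ)), mul(Z, Z)))))))))
  →20  S(S(S(S(S(S(S(add(S(add(SZ, mul(Z, SSSZ))), mul(Z, Z)))))))))
  →21  S(S(S(S(S(S(S(S(add(add(SZ, mul(Z, SSSZ)), mul(Z, Z))))))))))
  →22  S(S(S(S(S(S(S(S(add(S(add(Z, mul(Z, SSSZ))), mul(Z, Z))))))))))
  →23  S(S(S(S(S(S(S(S(S(add(add(Z, mul(Z, SSSZ)), mul(Z, Z)))))))))))
  →24  S(S(S(S(S(S(S(S(S(add(mul(Z, SSSZ), mul(Z, Z)))))))))))
  →25  S(S(S(S(S(S(S(S(S(add(Z, mul(Z, Z)))))))))))
  →26  S(S(S(S(S(S(S(S(S(mul(Z, Z))))))))))
  →27  S^9(Z)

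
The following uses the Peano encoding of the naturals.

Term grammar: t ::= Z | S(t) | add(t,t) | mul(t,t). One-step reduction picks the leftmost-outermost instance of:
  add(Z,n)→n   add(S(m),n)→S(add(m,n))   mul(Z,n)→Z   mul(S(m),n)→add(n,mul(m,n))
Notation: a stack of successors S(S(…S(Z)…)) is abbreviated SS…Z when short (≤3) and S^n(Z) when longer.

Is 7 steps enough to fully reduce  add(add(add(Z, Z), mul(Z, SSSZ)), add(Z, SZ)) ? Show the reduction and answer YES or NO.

  start: add(add(add(Z, Z), mul(Z, SSSZ)), add(Z, SZ))
  [1] add(add(Z, mul(Z, SSSZ)), add(Z, SZ))
  [2] add(mul(Z, SSSZ), add(Z, SZ))
  [3] add(Z, add(Z, SZ))
  [4] add(Z, SZ)
  [5] SZ

Answer: YES — reaches normal form SZ in 5 ≤ 7 steps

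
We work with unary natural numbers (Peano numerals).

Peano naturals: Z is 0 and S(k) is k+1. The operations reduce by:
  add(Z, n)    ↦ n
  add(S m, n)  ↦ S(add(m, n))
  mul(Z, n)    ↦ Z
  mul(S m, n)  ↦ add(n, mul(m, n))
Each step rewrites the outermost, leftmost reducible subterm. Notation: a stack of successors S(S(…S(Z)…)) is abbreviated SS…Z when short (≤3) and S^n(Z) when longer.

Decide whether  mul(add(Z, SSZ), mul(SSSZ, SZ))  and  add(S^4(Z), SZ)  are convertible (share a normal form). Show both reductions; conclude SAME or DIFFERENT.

Answer: DIFFERENT — A ⇓ S^6(Z), B ⇓ S^5(Z)

Reduction:
Term A:
  start: mul(add(Z, SSZ), mul(SSSZ, SZ))
  step 1: mul(SSZ, mul(SSSZ, SZ))
  step 2: add(mul(SSSZ, SZ), mul(SZ, mul(SSSZ, SZ)))
  step 3: add(add(SZ, mul(SSZ, SZ)), mul(SZ, mul(SSSZ, SZ)))
  step 4: add(S(add(Z, mul(SSZ, SZ))), mul(SZ, mul(SSSZ, SZ)))
  step 5: S(add(add(Z, mul(SSZ, SZ)), mul(SZ, mul(SSSZ, SZ))))
  step 6: S(add(mul(SSZ, SZ), mul(SZ, mul(SSSZ, SZ))))
  step 7: S(add(add(SZ, mul(SZ, SZ)), mul(SZ, mul(SSSZ, SZ))))
  step 8: S(add(S(add(Z, mul(SZ, SZ))), mul(SZ, mul(SSSZ, SZ))))
  step 9: S(S(add(add(Z, mul(SZ, SZ)), mul(SZ, mul(SSSZ, SZ)))))
  step 10: S(S(add(mul(SZ, SZ), mul(SZ, mul(SSSZ, SZ)))))
  step 11: S(S(add(add(SZ, mul(Z, SZ)), mul(SZ, mul(SSSZ, SZ)))))
  step 12: S(S(add(S(add(Z, mul(Z, SZ))), mul(SZ, mul(SSSZ, SZ)))))
  step 13: S(S(S(add(add(Z, mul(Z, SZ)), mul(SZ, mul(SSSZ, SZ))))))
  step 14: S(S(S(add(mul(Z, SZ), mul(SZ, mul(SSSZ, SZ))))))
  step 15: S(S(S(add(Z, mul(SZ, mul(SSSZ, SZ))))))
  step 16: S(S(S(mul(SZ, mul(SSSZ, SZ)))))
  step 17: S(S(S(add(mul(SSSZ, SZ), mul(Z, mul(SSSZ, SZ))))))
  step 18: S(S(S(add(add(SZ, mul(SSZ, SZ)), mul(Z, mul(SSSZ, SZ))))))
  step 19: S(S(S(add(S(add(Z, mul(SSZ, SZ))), mul(Z, mul(SSSZ, SZ))))))
  step 20: S(S(S(S(add(add(Z, mul(SSZ, SZ)), mul(Z, mul(SSSZ, SZ)))))))
  step 21: S(S(S(S(add(mul(SSZ, SZ), mul(Z, mul(SSSZ, SZ)))))))
  step 22: S(S(S(S(add(add(SZ, mul(SZ, SZ)), mul(Z, mul(SSSZ, SZ)))))))
  step 23: S(S(S(S(add(S(add(Z, mul(SZ, SZ))), mul(Z, mul(SSSZ, SZ)))))))
  step 24: S(S(S(S(S(add(add(Z, mul(SZ, SZ)), mul(Z, mul(SSSZ, SZ))))))))
  step 25: S(S(S(S(S(add(mul(SZ, SZ), mul(Z, mul(SSSZ, SZ))))))))
  step 26: S(S(S(S(S(add(add(SZ, mul(Z, SZ)), mul(Z, mul(SSSZ, SZ))))))))
  step 27: S(S(S(S(S(add(S(add(Z, mul(Z, SZ))), mul(Z, mul(SSSZ, SZ))))))))
  step 28: S(S(S(S(S(S(add(add(Z, mul(Z, SZ)), mul(Z, mul(SSSZ, SZ)))))))))
  step 29: S(S(S(S(S(S(add(mul(Z, SZ), mul(Z, mul(SSSZ, SZ)))))))))
  step 30: S(S(S(S(S(S(add(Z, mul(Z, mul(SSSZ, SZ)))))))))
  step 31: S(S(S(S(S(S(mul(Z, mul(SSSZ, SZ))))))))
  step 32: S^6(Z)

Term B:
  start: add(S^4(Z), SZ)
  step 1: S(add(SSSZ, SZ))
  step 2: S(S(add(SSZ, SZ)))
  step 3: S(S(S(add(SZ, SZ))))
  step 4: S(S(S(S(add(Z, SZ)))))
  step 5: S^5(Z)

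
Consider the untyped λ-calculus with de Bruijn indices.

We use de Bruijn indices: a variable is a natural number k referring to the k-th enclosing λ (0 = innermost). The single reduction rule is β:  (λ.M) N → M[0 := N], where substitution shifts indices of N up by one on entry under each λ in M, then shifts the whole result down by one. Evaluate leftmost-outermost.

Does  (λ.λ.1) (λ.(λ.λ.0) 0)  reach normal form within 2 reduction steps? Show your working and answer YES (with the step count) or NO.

Answer: YES — reaches normal form λ.λ.λ.0 in 2 ≤ 2 steps

Working:
  start: (λ.λ.1) (λ.(λ.λ.0) 0)
  [1] λ.λ.(λ.λ.0) 0
  [2] λ.λ.λ.0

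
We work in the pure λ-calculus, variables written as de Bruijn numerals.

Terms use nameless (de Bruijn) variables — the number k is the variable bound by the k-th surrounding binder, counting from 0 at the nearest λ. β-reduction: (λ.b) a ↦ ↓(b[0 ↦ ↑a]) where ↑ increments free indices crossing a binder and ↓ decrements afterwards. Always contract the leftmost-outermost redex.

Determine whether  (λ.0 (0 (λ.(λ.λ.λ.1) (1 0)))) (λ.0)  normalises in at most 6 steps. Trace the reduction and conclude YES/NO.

  start: (λ.0 (0 (λ.(λ.λ.λ.1) (1 0)))) (λ.0)
  step 1: (λ.0) ((λ.0) (λ.(λ.λ.λ.1) ((λ.0) 0)))
  step 2: (λ.0) (λ.(λ.λ.λ.1) ((λ.0) 0))
  step 3: λ.(λ.λ.λ.1) ((λ.0) 0)
  step 4: λ.λ.λ.1

Answer: YES — reaches normal form λ.λ.λ.1 in 4 ≤ 6 steps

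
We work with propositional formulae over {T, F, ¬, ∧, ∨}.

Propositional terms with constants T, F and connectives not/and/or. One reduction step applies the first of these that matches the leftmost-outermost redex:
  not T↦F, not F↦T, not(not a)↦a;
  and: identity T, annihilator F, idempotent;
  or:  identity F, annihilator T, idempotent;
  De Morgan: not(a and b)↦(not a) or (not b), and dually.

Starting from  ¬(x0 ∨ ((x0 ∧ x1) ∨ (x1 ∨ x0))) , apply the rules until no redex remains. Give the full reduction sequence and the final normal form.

Answer: normal form = ¬x0 ∧ ((¬x0 ∨ ¬x1) ∧ (¬x1 ∧ ¬x0))  (in 4 steps)

Derivation:
  start: ¬(x0 ∨ ((x0 ∧ x1) ∨ (x1 ∨ x0)))
  step 1: ¬x0 ∧ ¬((x0 ∧ x1) ∨ (x1 ∨ x0))
  step 2: ¬x0 ∧ (¬(x0 ∧ x1) ∧ ¬(x1 ∨ x0))
  step 3: ¬x0 ∧ ((¬x0 ∨ ¬x1) ∧ ¬(x1 ∨ x0))
  step 4: ¬x0 ∧ ((¬x0 ∨ ¬x1) ∧ (¬x1 ∧ ¬x0))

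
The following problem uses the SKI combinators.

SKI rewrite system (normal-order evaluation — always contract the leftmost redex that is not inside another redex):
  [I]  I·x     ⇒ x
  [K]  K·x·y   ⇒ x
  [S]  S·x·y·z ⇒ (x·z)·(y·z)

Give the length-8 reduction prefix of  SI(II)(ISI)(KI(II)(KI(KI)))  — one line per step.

  start: SI(II)(ISI)(KI(II)(KI(KI)))
  [1] I(ISI)(II(ISI))(KI(II)(KI(KI)))
  [2] ISI(II(ISI))(KI(II)(KI(KI)))
  [3] SI(II(ISI))(KI(II)(KI(KI)))
  [4] I(KI(II)(KI(KI)))(II(ISI)(KI(II)(KI(KI))))
  [5] KI(II)(KI(KI))(II(ISI)(KI(II)(KI(KI))))
  [6] I(KI(KI))(II(ISI)(KI(II)(KI(KI))))
  [7] KI(KI)(II(ISI)(KI(II)(KI(KI))))
  [8] I(II(ISI)(KI(II)(KI(KI))))

Answer: after 8 steps: I(II(ISI)(KI(II)(KI(KI))))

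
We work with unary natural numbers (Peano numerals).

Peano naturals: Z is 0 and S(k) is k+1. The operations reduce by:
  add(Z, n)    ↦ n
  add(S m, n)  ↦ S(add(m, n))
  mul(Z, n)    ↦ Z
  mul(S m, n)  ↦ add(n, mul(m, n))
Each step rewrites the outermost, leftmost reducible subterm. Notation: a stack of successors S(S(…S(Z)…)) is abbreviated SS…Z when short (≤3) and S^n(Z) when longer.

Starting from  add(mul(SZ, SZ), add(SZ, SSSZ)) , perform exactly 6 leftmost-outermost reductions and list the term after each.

  start: add(mul(SZ, SZ), add(SZ, SSSZ))
  →1  add(add(SZ, mul(Z, SZ)), add(SZ, SSSZ))
  →2  add(S(add(Z, mul(Z, SZ))), add(SZ, SSSZ))
  →3  S(add(add(Z, mul(Z, SZ)), add(SZ, SSSZ)))
  →4  S(add(mul(Z, SZ), add(SZ, SSSZ)))
  →5  S(add(Z, add(SZ, SSSZ)))
  →6  S(add(SZ, SSSZ))

Answer: after 6 steps: S(add(SZ, SSSZ))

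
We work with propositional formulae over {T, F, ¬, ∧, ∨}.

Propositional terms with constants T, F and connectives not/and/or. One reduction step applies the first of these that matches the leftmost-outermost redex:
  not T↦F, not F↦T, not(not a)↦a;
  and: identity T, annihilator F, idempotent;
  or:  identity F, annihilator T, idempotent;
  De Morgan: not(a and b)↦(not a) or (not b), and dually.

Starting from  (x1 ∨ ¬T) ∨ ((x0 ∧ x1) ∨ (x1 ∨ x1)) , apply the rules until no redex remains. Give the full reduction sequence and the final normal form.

  start: (x1 ∨ ¬T) ∨ ((x0 ∧ x1) ∨ (x1 ∨ x1))
  →1  (x1 ∨ F) ∨ ((x0 ∧ x1) ∨ (x1 ∨ x1))
  →2  x1 ∨ ((x0 ∧ x1) ∨ (x1 ∨ x1))
  →3  x1 ∨ ((x0 ∧ x1) ∨ x1)

Answer: normal form = x1 ∨ ((x0 ∧ x1) ∨ x1)  (in 3 steps)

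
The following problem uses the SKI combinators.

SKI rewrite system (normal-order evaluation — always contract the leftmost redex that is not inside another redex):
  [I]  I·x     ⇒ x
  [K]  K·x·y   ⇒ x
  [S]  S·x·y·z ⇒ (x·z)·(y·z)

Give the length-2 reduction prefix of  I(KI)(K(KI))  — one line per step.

  start: I(KI)(K(KI))
  step 1: KI(K(KI))
  step 2: I

Answer: after 2 steps: I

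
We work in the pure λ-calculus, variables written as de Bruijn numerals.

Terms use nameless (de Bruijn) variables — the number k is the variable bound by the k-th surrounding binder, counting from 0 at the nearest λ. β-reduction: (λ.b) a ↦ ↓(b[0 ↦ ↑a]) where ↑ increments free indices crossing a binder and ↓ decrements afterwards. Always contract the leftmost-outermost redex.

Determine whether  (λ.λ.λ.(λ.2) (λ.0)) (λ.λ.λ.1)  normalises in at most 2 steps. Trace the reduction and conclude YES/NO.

  start: (λ.λ.λ.(λ.2) (λ.0)) (λ.λ.λ.1)
  [1] λ.λ.(λ.2) (λ.0)
  [2] λ.λ.1

Answer: YES — reaches normal form λ.λ.1 in 2 ≤ 2 steps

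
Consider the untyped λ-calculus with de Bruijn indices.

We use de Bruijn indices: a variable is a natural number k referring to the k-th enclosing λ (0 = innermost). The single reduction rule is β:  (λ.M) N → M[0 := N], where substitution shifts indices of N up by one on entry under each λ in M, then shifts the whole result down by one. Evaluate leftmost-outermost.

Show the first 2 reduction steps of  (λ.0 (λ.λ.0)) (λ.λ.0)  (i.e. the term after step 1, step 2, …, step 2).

  start: (λ.0 (λ.λ.0)) (λ.λ.0)
  step 1: (λ.λ.0) (λ.λ.0)
  step 2: λ.0

Answer: after 2 steps: λ.0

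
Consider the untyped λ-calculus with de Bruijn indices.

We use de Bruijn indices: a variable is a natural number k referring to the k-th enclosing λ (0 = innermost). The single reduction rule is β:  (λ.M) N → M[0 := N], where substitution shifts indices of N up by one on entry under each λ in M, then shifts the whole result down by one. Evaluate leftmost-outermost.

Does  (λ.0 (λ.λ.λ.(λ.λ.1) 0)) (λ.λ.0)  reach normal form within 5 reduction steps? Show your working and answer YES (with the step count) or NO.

  start: (λ.0 (λ.λ.λ.(λ.λ.1) 0)) (λ.λ.0)
  [1] (λ.λ.0) (λ.λ.λ.(λ.λ.1) 0)
  [2] λ.0

Answer: YES — reaches normal form λ.0 in 2 ≤ 5 steps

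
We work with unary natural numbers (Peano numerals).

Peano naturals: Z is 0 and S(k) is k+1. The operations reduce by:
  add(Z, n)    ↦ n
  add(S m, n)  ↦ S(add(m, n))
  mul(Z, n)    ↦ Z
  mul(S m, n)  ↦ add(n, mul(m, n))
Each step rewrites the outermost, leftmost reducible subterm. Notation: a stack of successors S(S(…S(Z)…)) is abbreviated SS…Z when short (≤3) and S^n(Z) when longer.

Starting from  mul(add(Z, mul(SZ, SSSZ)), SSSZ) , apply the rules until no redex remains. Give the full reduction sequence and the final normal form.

Answer: normal form = S^9(Z)  (in 23 steps)

Derivation:
  start: mul(add(Z, mul(SZ, SSSZ)), SSSZ)
  [1] mul(mul(SZ, SSSZ), SSSZ)
  [2] mul(add(SSSZ, mul(Z, SSSZ)), SSSZ)
  [3] mul(S(add(SSZ, mul(Z, SSSZ))), SSSZ)
  [4] add(SSSZ, mul(add(SSZ, mul(Z, SSSZ)), SSSZ))
  [5] S(add(SSZ, mul(add(SSZ, mul(Z, SSSZ)), SSSZ)))
  [6] S(S(add(SZ, mul(add(SSZ, mul(Z, SSSZ)), SSSZ))))
  [7] S(S(S(add(Z, mul(add(SSZ, mul(Z, SSSZ)), SSSZ)))))
  [8] S(S(S(mul(add(SSZ, mul(Z, SSSZ)), SSSZ))))
  [9] S(S(S(mul(S(add(SZ, mul(Z, SSSZ))), SSSZ))))
  [10] S(S(S(add(SSSZ, mul(add(SZ, mul(Z, SSSZ)), SSSZ)))))
  [11] S(S(S(S(add(SSZ, mul(add(SZ, mul(Z, SSSZ)), SSSZ))))))
  [12] S(S(S(S(S(add(SZ, mul(add(SZ, mul(Z, SSSZ)), SSSZ)))))))
  [13] S(S(S(S(S(S(add(Z, mul(add(SZ, mul(Z, SSSZ)), SSSZ))))))))
  [14] S(S(S(S(S(S(mul(add(SZ, mul(Z, SSSZ)), SSSZ)))))))
  [15] S(S(S(S(S(S(mul(S(add(Z, mul(Z, SSSZ))), SSSZ)))))))
  [16] S(S(S(S(S(S(add(SSSZ, mul(add(Z, mul(Z, SSSZ)), SSSZ))))))))
  [17] S(S(S(S(S(S(S(add(SSZ, mul(add(Z, mul(Z, SSSZ)), SSSZ)))))))))
  [18] S(S(S(S(S(S(S(S(add(SZ, mul(add(Z, mul(Z, SSSZ)), SSSZ))))))))))
  [19] S(S(S(S(S(S(S(S(S(add(Z, mul(add(Z, mul(Z, SSSZ)), SSSZ)))))))))))
  [20] S(S(S(S(S(S(S(S(S(mul(add(Z, mul(Z, SSSZ)), SSSZ))))))))))
  [21] S(S(S(S(S(S(S(S(S(mul(mul(Z, SSSZ), SSSZ))))))))))
  [22] S(S(S(S(S(S(S(S(S(mul(Z, SSSZ))))))))))
  [23] S^9(Z)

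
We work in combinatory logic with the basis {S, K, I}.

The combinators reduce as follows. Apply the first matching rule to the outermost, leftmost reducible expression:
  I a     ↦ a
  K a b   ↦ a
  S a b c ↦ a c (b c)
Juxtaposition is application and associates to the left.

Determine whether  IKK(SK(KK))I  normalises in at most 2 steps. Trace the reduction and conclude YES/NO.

Answer: YES — reaches normal form KI in 2 ≤ 2 steps

Derivation:
  start: IKK(SK(KK))I
  [1] KK(SK(KK))I
  [2] KI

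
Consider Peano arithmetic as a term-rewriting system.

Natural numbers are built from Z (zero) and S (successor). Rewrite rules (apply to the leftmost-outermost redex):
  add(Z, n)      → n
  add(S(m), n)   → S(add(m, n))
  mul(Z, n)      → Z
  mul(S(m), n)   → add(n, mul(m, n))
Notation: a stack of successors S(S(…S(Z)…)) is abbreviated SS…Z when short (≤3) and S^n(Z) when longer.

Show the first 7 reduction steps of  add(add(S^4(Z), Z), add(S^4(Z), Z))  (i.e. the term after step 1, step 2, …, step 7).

Answer: after 7 steps: S(S(S(add(S(add(Z, Z)), add(S^4(Z), Z)))))

Reduction:
  start: add(add(S^4(Z), Z), add(S^4(Z), Z))
  [1] add(S(add(SSSZ, Z)), add(S^4(Z), Z))
  [2] S(add(add(SSSZ, Z), add(S^4(Z), Z)))
  [3] S(add(S(add(SSZ, Z)), add(S^4(Z), Z)))
  [4] S(S(add(add(SSZ, Z), add(S^4(Z), Z))))
  [5] S(S(add(S(add(SZ, Z)), add(S^4(Z), Z))))
  [6] S(S(S(add(add(SZ, Z), add(S^4(Z), Z)))))
  [7] S(S(S(add(S(add(Z, Z)), add(S^4(Z), Z)))))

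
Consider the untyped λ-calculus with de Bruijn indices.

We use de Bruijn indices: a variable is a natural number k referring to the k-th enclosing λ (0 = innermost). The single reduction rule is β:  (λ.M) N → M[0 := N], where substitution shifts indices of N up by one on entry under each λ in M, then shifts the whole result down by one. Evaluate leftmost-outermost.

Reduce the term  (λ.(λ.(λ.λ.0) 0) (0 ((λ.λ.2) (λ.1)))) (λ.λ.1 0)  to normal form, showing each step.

  start: (λ.(λ.(λ.λ.0) 0) (0 ((λ.λ.2) (λ.1)))) (λ.λ.1 0)
  →1  (λ.(λ.λ.0) 0) ((λ.λ.1 0) ((λ.λ.λ.λ.1 0) (λ.λ.λ.1 0)))
  →2  (λ.λ.0) ((λ.λ.1 0) ((λ.λ.λ.λ.1 0) (λ.λ.λ.1 0)))
  →3  λ.0

Answer: normal form = λ.0  (in 3 steps)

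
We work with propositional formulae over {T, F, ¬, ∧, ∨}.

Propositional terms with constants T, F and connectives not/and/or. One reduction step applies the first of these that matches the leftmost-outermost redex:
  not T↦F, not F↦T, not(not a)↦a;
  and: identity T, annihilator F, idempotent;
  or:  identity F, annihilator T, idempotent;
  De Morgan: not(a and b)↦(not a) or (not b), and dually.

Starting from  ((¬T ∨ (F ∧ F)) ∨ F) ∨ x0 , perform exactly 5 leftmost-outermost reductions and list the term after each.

Answer: after 5 steps: x0

Working:
  start: ((¬T ∨ (F ∧ F)) ∨ F) ∨ x0
  step 1: (¬T ∨ (F ∧ F)) ∨ x0
  step 2: (F ∨ (F ∧ F)) ∨ x0
  step 3: (F ∧ F) ∨ x0
  step 4: F ∨ x0
  step 5: x0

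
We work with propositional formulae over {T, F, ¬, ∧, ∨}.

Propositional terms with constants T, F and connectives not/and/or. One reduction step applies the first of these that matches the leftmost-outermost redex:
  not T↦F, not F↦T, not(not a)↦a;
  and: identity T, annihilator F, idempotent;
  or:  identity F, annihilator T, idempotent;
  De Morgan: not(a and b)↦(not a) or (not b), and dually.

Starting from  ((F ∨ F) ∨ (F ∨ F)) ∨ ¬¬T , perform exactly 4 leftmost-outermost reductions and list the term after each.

Answer: after 4 steps: T

Working:
  start: ((F ∨ F) ∨ (F ∨ F)) ∨ ¬¬T
  →1  (F ∨ F) ∨ ¬¬T
  →2  F ∨ ¬¬T
  →3  ¬¬T
  →4  T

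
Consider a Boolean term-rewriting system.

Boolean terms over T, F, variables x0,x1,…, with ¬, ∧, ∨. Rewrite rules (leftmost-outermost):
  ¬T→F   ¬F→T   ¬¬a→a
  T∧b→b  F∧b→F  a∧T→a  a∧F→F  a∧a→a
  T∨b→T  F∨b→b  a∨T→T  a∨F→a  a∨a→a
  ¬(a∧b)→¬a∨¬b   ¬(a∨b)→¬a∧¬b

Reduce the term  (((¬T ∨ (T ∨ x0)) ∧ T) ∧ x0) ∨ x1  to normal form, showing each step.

  start: (((¬T ∨ (T ∨ x0)) ∧ T) ∧ x0) ∨ x1
  step 1: ((¬T ∨ (T ∨ x0)) ∧ x0) ∨ x1
  step 2: ((F ∨ (T ∨ x0)) ∧ x0) ∨ x1
  step 3: ((T ∨ x0) ∧ x0) ∨ x1
  step 4: (T ∧ x0) ∨ x1
  step 5: x0 ∨ x1

Answer: normal form = x0 ∨ x1  (in 5 steps)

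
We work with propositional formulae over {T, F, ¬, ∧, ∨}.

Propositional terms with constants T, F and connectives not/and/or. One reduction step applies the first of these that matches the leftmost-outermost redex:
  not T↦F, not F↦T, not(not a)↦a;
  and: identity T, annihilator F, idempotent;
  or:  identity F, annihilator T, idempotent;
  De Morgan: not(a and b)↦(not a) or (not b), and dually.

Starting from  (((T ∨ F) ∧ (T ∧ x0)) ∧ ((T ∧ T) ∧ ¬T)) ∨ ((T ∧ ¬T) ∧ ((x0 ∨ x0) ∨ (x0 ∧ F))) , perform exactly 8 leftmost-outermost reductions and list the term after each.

  start: (((T ∨ F) ∧ (T ∧ x0)) ∧ ((T ∧ T) ∧ ¬T)) ∨ ((T ∧ ¬T) ∧ ((x0 ∨ x0) ∨ (x0 ∧ F)))
  step 1: ((T ∧ (T ∧ x0)) ∧ ((T ∧ T) ∧ ¬T)) ∨ ((T ∧ ¬T) ∧ ((x0 ∨ x0) ∨ (x0 ∧ F)))
  step 2: ((T ∧ x0) ∧ ((T ∧ T) ∧ ¬T)) ∨ ((T ∧ ¬T) ∧ ((x0 ∨ x0) ∨ (x0 ∧ F)))
  step 3: (x0 ∧ ((T ∧ T) ∧ ¬T)) ∨ ((T ∧ ¬T) ∧ ((x0 ∨ x0) ∨ (x0 ∧ F)))
  step 4: (x0 ∧ (T ∧ ¬T)) ∨ ((T ∧ ¬T) ∧ ((x0 ∨ x0) ∨ (x0 ∧ F)))
  step 5: (x0 ∧ ¬T) ∨ ((T ∧ ¬T) ∧ ((x0 ∨ x0) ∨ (x0 ∧ F)))
  step 6: (x0 ∧ F) ∨ ((T ∧ ¬T) ∧ ((x0 ∨ x0) ∨ (x0 ∧ F)))
  step 7: F ∨ ((T ∧ ¬T) ∧ ((x0 ∨ x0) ∨ (x0 ∧ F)))
  step 8: (T ∧ ¬T) ∧ ((x0 ∨ x0) ∨ (x0 ∧ F))

Answer: after 8 steps: (T ∧ ¬T) ∧ ((x0 ∨ x0) ∨ (x0 ∧ F))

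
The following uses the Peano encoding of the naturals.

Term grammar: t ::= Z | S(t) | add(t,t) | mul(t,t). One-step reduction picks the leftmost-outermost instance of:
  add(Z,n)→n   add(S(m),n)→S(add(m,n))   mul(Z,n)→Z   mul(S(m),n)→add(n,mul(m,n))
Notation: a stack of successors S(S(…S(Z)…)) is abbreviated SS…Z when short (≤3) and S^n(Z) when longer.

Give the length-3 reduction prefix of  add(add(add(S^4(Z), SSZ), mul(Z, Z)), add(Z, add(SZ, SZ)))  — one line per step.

Answer: after 3 steps: S(add(add(add(SSSZ, SSZ), mul(Z, Z)), add(Z, add(SZ, SZ))))

Derivation:
  start: add(add(add(S^4(Z), SSZ), mul(Z, Z)), add(Z, add(SZ, SZ)))
  [1] add(add(S(add(SSSZ, SSZ)), mul(Z, Z)), add(Z, add(SZ, SZ)))
  [2] add(S(add(add(SSSZ, SSZ), mul(Z, Z))), add(Z, add(SZ, SZ)))
  [3] S(add(add(add(SSSZ, SSZ), mul(Z, Z)), add(Z, add(SZ, SZ))))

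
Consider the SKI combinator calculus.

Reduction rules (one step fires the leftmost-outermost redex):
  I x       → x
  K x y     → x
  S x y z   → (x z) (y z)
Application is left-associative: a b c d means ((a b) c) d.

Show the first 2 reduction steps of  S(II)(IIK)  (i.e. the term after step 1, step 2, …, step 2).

  start: S(II)(IIK)
  step 1: SI(IIK)
  step 2: SI(IK)

Answer: after 2 steps: SI(IK)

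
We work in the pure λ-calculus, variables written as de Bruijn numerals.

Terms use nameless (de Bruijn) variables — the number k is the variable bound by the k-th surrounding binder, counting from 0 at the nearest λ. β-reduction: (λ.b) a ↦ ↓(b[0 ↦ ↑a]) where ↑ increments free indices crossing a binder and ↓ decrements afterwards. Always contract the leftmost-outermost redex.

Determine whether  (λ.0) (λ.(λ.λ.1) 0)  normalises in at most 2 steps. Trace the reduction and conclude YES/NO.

Answer: YES — reaches normal form λ.λ.1 in 2 ≤ 2 steps

Derivation:
  start: (λ.0) (λ.(λ.λ.1) 0)
  [1] λ.(λ.λ.1) 0
  [2] λ.λ.1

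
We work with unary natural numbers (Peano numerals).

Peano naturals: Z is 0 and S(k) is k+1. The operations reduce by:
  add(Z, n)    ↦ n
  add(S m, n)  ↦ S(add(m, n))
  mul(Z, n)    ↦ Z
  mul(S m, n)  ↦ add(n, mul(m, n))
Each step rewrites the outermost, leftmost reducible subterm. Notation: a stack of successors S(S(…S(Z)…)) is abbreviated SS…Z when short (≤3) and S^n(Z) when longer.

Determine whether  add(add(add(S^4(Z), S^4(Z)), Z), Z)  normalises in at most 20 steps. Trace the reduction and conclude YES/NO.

  start: add(add(add(S^4(Z), S^4(Z)), Z), Z)
  [1] add(add(S(add(SSSZ, S^4(Z))), Z), Z)
  [2] add(S(add(add(SSSZ, S^4(Z)), Z)), Z)
  [3] S(add(add(add(SSSZ, S^4(Z)), Z), Z))
  [4] S(add(add(S(add(SSZ, S^4(Z))), Z), Z))
  [5] S(add(S(add(add(SSZ, S^4(Z)), Z)), Z))
  [6] S(S(add(add(add(SSZ, S^4(Z)), Z), Z)))
  [7] S(S(add(add(S(add(SZ, S^4(Z))), Z), Z)))
  [8] S(S(add(S(add(add(SZ, S^4(Z)), Z)), Z)))
  [9] S(S(S(add(add(add(SZ, S^4(Z)), Z), Z))))
  [10] S(S(S(add(add(S(add(Z, S^4(Z))), Z), Z))))
  [11] S(S(S(add(S(add(add(Z, S^4(Z)), Z)), Z))))
  [12] S(S(S(S(add(add(add(Z, S^4(Z)), Z), Z)))))
  [13] S(S(S(S(add(add(S^4(Z), Z), Z)))))
  [14] S(S(S(S(add(S(add(SSSZ, Z)), Z)))))
  [15] S(S(S(S(S(add(add(SSSZ, Z), Z))))))
  [16] S(S(S(S(S(add(S(add(SSZ, Z)), Z))))))
  [17] S(S(S(S(S(S(add(add(SSZ, Z), Z)))))))
  [18] S(S(S(S(S(S(add(S(add(SZ, Z)), Z)))))))
  [19] S(S(S(S(S(S(S(add(add(SZ, Z), Z))))))))
  [20] S(S(S(S(S(S(S(add(S(add(Z, Z)), Z))))))))

Answer: NO — after 20 steps the term is S(S(S(S(S(S(S(add(S(add(Z, Z)), Z)))))))), not yet normal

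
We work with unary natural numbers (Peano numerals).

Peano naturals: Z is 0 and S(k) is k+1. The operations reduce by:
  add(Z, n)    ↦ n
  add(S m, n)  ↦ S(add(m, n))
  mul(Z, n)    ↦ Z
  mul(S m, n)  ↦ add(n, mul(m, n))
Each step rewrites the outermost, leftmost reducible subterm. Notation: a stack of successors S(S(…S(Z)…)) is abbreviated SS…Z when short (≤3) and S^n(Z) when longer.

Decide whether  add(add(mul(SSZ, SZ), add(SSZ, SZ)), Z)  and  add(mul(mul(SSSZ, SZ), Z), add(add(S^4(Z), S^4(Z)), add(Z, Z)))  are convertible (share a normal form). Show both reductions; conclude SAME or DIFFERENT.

Answer: DIFFERENT — A ⇓ S^5(Z), B ⇓ S^8(Z)

Reduction:
Term A:
  start: add(add(mul(SSZ, SZ), add(SSZ, SZ)), Z)
  step 1: add(add(add(SZ, mul(SZ, SZ)), add(SSZ, SZ)), Z)
  step 2: add(add(S(add(Z, mul(SZ, SZ))), add(SSZ, SZ)), Z)
  step 3: add(S(add(add(Z, mul(SZ, SZ)), add(SSZ, SZ))), Z)
  step 4: S(add(add(add(Z, mul(SZ, SZ)), add(SSZ, SZ)), Z))
  step 5: S(add(add(mul(SZ, SZ), add(SSZ, SZ)), Z))
  step 6: S(add(add(add(SZ, mul(Z, SZ)), add(SSZ, SZ)), Z))
  step 7: S(add(add(S(add(Z, mul(Z, SZ))), add(SSZ, SZ)), Z))
  step 8: S(add(S(add(add(Z, mul(Z, SZ)), add(SSZ, SZ))), Z))
  step 9: S(S(add(add(add(Z, mul(Z, SZ)), add(SSZ, SZ)), Z)))
  step 10: S(S(add(add(mul(Z, SZ), add(SSZ, SZ)), Z)))
  step 11: S(S(add(add(Z, add(SSZ, SZ)), Z)))
  step 12: S(S(add(add(SSZ, SZ), Z)))
  step 13: S(S(add(S(add(SZ, SZ)), Z)))
  step 14: S(S(S(add(add(SZ, SZ), Z))))
  step 15: S(S(S(add(S(add(Z, SZ)), Z))))
  step 16: S(S(S(S(add(add(Z, SZ), Z)))))
  step 17: S(S(S(S(add(SZ, Z)))))
  step 18: S(S(S(S(S(add(Z, Z))))))
  step 19: S^5(Z)

Term B:
  start: add(mul(mul(SSSZ, SZ), Z), add(add(S^4(Z), S^4(Z)), add(Z, Z)))
  step 1: add(mul(add(SZ, mul(SSZ, SZ)), Z), add(add(S^4(Z), S^4(Z)), add(Z, Z)))
  step 2: add(mul(S(add(Z, mul(SSZ, SZ))), Z), add(add(S^4(Z), S^4(Z)), add(Z, Z)))
  step 3: add(add(Z, mul(add(Z, mul(SSZ, SZ)), Z)), add(add(S^4(Z), S^4(Z)), add(Z, Z)))
  step 4: add(mul(add(Z, mul(SSZ, SZ)), Z), add(add(S^4(Z), S^4(Z)), add(Z, Z)))
  step 5: add(mul(mul(SSZ, SZ), Z), add(add(S^4(Z), S^4(Z)), add(Z, Z)))
  step 6: add(mul(add(SZ, mul(SZ, SZ)), Z), add(add(S^4(Z), S^4(Z)), add(Z, Z)))
  step 7: add(mul(S(add(Z, mul(SZ, SZ))), Z), add(add(S^4(Z), S^4(Z)), add(Z, Z)))
  step 8: add(add(Z, mul(add(Z, mul(SZ, SZ)), Z)), add(add(S^4(Z), S^4(Z)), add(Z, Z)))
  step 9: add(mul(add(Z, mul(SZ, SZ)), Z), add(add(S^4(Z), S^4(Z)), add(Z, Z)))
  step 10: add(mul(mul(SZ, SZ), Z), add(add(S^4(Z), S^4(Z)), add(Z, Z)))
  step 11: add(mul(add(SZ, mul(Z, SZ)), Z), add(add(S^4(Z), S^4(Z)), add(Z, Z)))
  step 12: add(mul(S(add(Z, mul(Z, SZ))), Z), add(add(S^4(Z), S^4(Z)), add(Z, Z)))
  step 13: add(add(Z, mul(add(Z, mul(Z, SZ)), Z)), add(add(S^4(Z), S^4(Z)), add(Z, Z)))
  step 14: add(mul(add(Z, mul(Z, SZ)), Z), add(add(S^4(Z), S^4(Z)), add(Z, Z)))
  step 15: add(mul(mul(Z, SZ), Z), add(add(S^4(Z), S^4(Z)), add(Z, Z)))
  step 16: add(mul(Z, Z), add(add(S^4(Z), S^4(Z)), add(Z, Z)))
  step 17: add(Z, add(add(S^4(Z), S^4(Z)), add(Z, Z)))
  step 18: add(add(S^4(Z), S^4(Z)), add(Z, Z))
  step 19: add(S(add(SSSZ, S^4(Z))), add(Z, Z))
  step 20: S(add(add(SSSZ, S^4(Z)), add(Z, Z)))
  step 21: S(add(S(add(SSZ, S^4(Z))), add(Z, Z)))
  step 22: S(S(add(add(SSZ, S^4(Z)), add(Z, Z))))
  step 23: S(S(add(S(add(SZ, S^4(Z))), add(Z, Z))))
  step 24: S(S(S(add(add(SZ, S^4(Z)), add(Z, Z)))))
  step 25: S(S(S(add(S(add(Z, S^4(Z))), add(Z, Z)))))
  step 26: S(S(S(S(add(add(Z, S^4(Z)), add(Z, Z))))))
  step 27: S(S(S(S(add(S^4(Z), add(Z, Z))))))
  step 28: S(S(S(S(S(add(SSSZ, add(Z, Z)))))))
  step 29: S(S(S(S(S(S(add(SSZ, add(Z, Z))))))))
  step 30: S(S(S(S(S(S(S(add(SZ, add(Z, Z)))))))))
  step 31: S(S(S(S(S(S(S(S(add(Z, add(Z, Z))))))))))
  step 32: S(S(S(S(S(S(S(S(add(Z, Z)))))))))
  step 33: S^8(Z)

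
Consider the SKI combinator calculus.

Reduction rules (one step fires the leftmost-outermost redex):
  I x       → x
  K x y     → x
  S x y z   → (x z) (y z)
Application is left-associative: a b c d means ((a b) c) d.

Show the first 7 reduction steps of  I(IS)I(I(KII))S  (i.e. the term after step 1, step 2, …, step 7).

  start: I(IS)I(I(KII))S
  step 1: ISI(I(KII))S
  step 2: SI(I(KII))S
  step 3: IS(I(KII)S)
  step 4: S(I(KII)S)
  step 5: S(KIIS)
  step 6: S(IS)
  step 7: SS

Answer: after 7 steps: SS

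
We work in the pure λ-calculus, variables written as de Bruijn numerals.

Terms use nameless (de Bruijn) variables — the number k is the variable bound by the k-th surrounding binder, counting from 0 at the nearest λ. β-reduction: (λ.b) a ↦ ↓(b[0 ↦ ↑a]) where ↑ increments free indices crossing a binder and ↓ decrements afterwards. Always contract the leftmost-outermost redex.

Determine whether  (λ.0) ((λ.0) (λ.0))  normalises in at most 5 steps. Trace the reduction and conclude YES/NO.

Answer: YES — reaches normal form λ.0 in 2 ≤ 5 steps

Working:
  start: (λ.0) ((λ.0) (λ.0))
  [1] (λ.0) (λ.0)
  [2] λ.0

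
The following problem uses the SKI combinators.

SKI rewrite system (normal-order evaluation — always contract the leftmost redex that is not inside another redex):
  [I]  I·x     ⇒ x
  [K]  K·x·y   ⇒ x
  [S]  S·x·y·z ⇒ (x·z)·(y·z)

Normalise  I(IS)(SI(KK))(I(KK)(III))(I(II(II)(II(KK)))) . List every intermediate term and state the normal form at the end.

  start: I(IS)(SI(KK))(I(KK)(III))(I(II(II)(II(KK))))
  [1] IS(SI(KK))(I(KK)(III))(I(II(II)(II(KK))))
  [2] S(SI(KK))(I(KK)(III))(I(II(II)(II(KK))))
  [3] SI(KK)(I(II(II)(II(KK))))(I(KK)(III)(I(II(II)(II(KK)))))
  [4] I(I(II(II)(II(KK))))(KK(I(II(II)(II(KK)))))(I(KK)(III)(I(II(II)(II(KK)))))
  [5] I(II(II)(II(KK)))(KK(I(II(II)(II(KK)))))(I(KK)(III)(I(II(II)(II(KK)))))
  [6] II(II)(II(KK))(KK(I(II(II)(II(KK)))))(I(KK)(III)(I(II(II)(II(KK)))))
  [7] I(II)(II(KK))(KK(I(II(II)(II(KK)))))(I(KK)(III)(I(II(II)(II(KK)))))
  [8] II(II(KK))(KK(I(II(II)(II(KK)))))(I(KK)(III)(I(II(II)(II(KK)))))
  [9] I(II(KK))(KK(I(II(II)(II(KK)))))(I(KK)(III)(I(II(II)(II(KK)))))
  [10] II(KK)(KK(I(II(II)(II(KK)))))(I(KK)(III)(I(II(II)(II(KK)))))
  [11] I(KK)(KK(I(II(II)(II(KK)))))(I(KK)(III)(I(II(II)(II(KK)))))
  [12] KK(KK(I(II(II)(II(KK)))))(I(KK)(III)(I(II(II)(II(KK)))))
  [13] K(I(KK)(III)(I(II(II)(II(KK)))))
  [14] K(KK(III)(I(II(II)(II(KK)))))
  [15] K(K(I(II(II)(II(KK)))))
  [16] K(K(II(II)(II(KK))))
  [17] K(K(I(II)(II(KK))))
  [18] K(K(II(II(KK))))
  [19] K(K(I(II(KK))))
  [20] K(K(II(KK)))
  [21] K(K(I(KK)))
  [22] K(K(KK))

Answer: normal form = K(K(KK))  (in 22 steps)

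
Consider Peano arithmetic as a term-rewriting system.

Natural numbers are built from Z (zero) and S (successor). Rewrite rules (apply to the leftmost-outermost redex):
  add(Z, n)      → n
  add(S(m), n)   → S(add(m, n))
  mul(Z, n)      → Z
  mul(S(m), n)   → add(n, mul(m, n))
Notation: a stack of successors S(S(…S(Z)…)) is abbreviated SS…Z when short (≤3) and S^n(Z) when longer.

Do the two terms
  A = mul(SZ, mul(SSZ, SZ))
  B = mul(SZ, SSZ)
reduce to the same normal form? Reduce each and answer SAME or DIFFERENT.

Answer: SAME — A ⇓ SSZ, B ⇓ SSZ

Reduction:
Term A:
  start: mul(SZ, mul(SSZ, SZ))
  →1  add(mul(SSZ, SZ), mul(Z, mul(SSZ, SZ)))
  →2  add(add(SZ, mul(SZ, SZ)), mul(Z, mul(SSZ, SZ)))
  →3  add(S(add(Z, mul(SZ, SZ))), mul(Z, mul(SSZ, SZ)))
  →4  S(add(add(Z, mul(SZ, SZ)), mul(Z, mul(SSZ, SZ))))
  →5  S(add(mul(SZ, SZ), mul(Z, mul(SSZ, SZ))))
  →6  S(add(add(SZ, mul(Z, SZ)), mul(Z, mul(SSZ, SZ))))
  →7  S(add(S(add(Z, mul(Z, SZ))), mul(Z, mul(SSZ, SZ))))
  →8  S(S(add(add(Z, mul(Z, SZ)), mul(Z, mul(SSZ, SZ)))))
  →9  S(S(add(mul(Z, SZ), mul(Z, mul(SSZ, SZ)))))
  →10  S(S(add(Z, mul(Z, mul(SSZ, SZ)))))
  →11  S(S(mul(Z, mul(SSZ, SZ))))
  →12  SSZ

Term B:
  start: mul(SZ, SSZ)
  →1  add(SSZ, mul(Z, SSZ))
  →2  S(add(SZ, mul(Z, SSZ)))
  →3  S(S(add(Z, mul(Z, SSZ))))
  →4  S(S(mul(Z, SSZ)))
  →5  SSZ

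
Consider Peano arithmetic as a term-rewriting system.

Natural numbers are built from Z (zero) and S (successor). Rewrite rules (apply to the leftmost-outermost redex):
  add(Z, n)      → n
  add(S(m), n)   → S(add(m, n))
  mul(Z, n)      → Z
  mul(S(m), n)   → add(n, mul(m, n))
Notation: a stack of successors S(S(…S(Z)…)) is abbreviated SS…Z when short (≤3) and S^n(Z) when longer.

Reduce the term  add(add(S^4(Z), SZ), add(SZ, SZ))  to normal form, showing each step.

Answer: normal form = S^7(Z)  (in 13 steps)

Derivation:
  start: add(add(S^4(Z), SZ), add(SZ, SZ))
  step 1: add(S(add(SSSZ, SZ)), add(SZ, SZ))
  step 2: S(add(add(SSSZ, SZ), add(SZ, SZ)))
  step 3: S(add(S(add(SSZ, SZ)), add(SZ, SZ)))
  step 4: S(S(add(add(SSZ, SZ), add(SZ, SZ))))
  step 5: S(S(add(S(add(SZ, SZ)), add(SZ, SZ))))
  step 6: S(S(S(add(add(SZ, SZ), add(SZ, SZ)))))
  step 7: S(S(S(add(S(add(Z, SZ)), add(SZ, SZ)))))
  step 8: S(S(S(S(add(add(Z, SZ), add(SZ, SZ))))))
  step 9: S(S(S(S(add(SZ, add(SZ, SZ))))))
  step 10: S(S(S(S(S(add(Z, add(SZ, SZ)))))))
  step 11: S(S(S(S(S(add(SZ, SZ))))))
  step 12: S(S(S(S(S(S(add(Z, SZ)))))))
  step 13: S^7(Z)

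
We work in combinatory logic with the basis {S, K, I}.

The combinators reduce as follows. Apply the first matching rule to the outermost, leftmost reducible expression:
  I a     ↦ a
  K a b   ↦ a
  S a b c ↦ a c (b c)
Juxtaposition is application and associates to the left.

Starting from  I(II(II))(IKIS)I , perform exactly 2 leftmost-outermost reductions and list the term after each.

Answer: after 2 steps: I(II)(IKIS)I

Reduction:
  start: I(II(II))(IKIS)I
  →1  II(II)(IKIS)I
  →2  I(II)(IKIS)I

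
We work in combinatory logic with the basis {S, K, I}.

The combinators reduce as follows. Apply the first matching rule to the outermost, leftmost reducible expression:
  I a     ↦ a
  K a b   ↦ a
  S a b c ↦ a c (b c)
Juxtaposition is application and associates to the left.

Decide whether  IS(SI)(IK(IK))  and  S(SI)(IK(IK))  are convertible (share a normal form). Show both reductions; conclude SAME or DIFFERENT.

Answer: SAME — A ⇓ S(SI)(KK), B ⇓ S(SI)(KK)

Reduction:
Term A:
  start: IS(SI)(IK(IK))
  [1] S(SI)(IK(IK))
  [2] S(SI)(K(IK))
  [3] S(SI)(KK)

Term B:
  start: S(SI)(IK(IK))
  [1] S(SI)(K(IK))
  [2] S(SI)(KK)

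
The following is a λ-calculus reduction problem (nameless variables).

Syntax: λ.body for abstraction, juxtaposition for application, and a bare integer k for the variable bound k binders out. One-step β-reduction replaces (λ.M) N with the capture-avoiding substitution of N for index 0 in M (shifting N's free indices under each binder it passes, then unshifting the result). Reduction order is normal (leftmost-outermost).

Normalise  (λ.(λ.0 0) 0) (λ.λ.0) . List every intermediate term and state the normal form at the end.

  start: (λ.(λ.0 0) 0) (λ.λ.0)
  [1] (λ.0 0) (λ.λ.0)
  [2] (λ.λ.0) (λ.λ.0)
  [3] λ.0

Answer: normal form = λ.0  (in 3 steps)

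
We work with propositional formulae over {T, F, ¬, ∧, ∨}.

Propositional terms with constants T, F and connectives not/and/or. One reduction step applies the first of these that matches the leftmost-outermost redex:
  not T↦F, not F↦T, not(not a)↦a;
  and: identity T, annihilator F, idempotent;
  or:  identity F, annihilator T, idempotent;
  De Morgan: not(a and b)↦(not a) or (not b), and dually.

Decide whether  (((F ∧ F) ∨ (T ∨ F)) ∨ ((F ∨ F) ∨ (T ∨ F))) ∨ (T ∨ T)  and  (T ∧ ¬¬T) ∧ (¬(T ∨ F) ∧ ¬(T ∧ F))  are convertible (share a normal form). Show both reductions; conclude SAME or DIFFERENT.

Term A:
  start: (((F ∧ F) ∨ (T ∨ F)) ∨ ((F ∨ F) ∨ (T ∨ F))) ∨ (T ∨ T)
  →1  ((F ∨ (T ∨ F)) ∨ ((F ∨ F) ∨ (T ∨ F))) ∨ (T ∨ T)
  →2  ((T ∨ F) ∨ ((F ∨ F) ∨ (T ∨ F))) ∨ (T ∨ T)
  →3  (T ∨ ((F ∨ F) ∨ (T ∨ F))) ∨ (T ∨ T)
  →4  T ∨ (T ∨ T)
  →5  T

Term B:
  start: (T ∧ ¬¬T) ∧ (¬(T ∨ F) ∧ ¬(T ∧ F))
  →1  ¬¬T ∧ (¬(T ∨ F) ∧ ¬(T ∧ F))
  →2  T ∧ (¬(T ∨ F) ∧ ¬(T ∧ F))
  →3  ¬(T ∨ F) ∧ ¬(T ∧ F)
  →4  (¬T ∧ ¬F) ∧ ¬(T ∧ F)
  →5  (F ∧ ¬F) ∧ ¬(T ∧ F)
  →6  F ∧ ¬(T ∧ F)
  →7  F

Answer: DIFFERENT — A ⇓ T, B ⇓ F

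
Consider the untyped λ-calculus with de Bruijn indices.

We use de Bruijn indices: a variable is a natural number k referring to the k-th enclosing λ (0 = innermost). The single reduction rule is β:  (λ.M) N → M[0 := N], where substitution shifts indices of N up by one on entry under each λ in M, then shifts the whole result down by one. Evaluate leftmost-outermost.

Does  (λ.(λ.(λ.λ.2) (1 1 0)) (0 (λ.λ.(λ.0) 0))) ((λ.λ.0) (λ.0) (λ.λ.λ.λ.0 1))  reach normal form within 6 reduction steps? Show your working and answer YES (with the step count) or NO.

Answer: YES — reaches normal form λ.λ.λ.λ.0 1 in 6 ≤ 6 steps

Working:
  start: (λ.(λ.(λ.λ.2) (1 1 0)) (0 (λ.λ.(λ.0) 0))) ((λ.λ.0) (λ.0) (λ.λ.λ.λ.0 1))
  →1  (λ.(λ.λ.2) ((λ.λ.0) (λ.0) (λ.λ.λ.λ.0 1) ((λ.λ.0) (λ.0) (λ.λ.λ.λ.0 1)) 0)) ((λ.λ.0) (λ.0) (λ.λ.λ.λ.0 1) (λ.λ.(λ.0) 0))
  →2  (λ.λ.(λ.λ.0) (λ.0) (λ.λ.λ.λ.0 1) (λ.λ.(λ.0) 0)) ((λ.λ.0) (λ.0) (λ.λ.λ.λ.0 1) ((λ.λ.0) (λ.0) (λ.λ.λ.λ.0 1)) ((λ.λ.0) (λ.0) (λ.λ.λ.λ.0 1) (λ.λ.(λ.0) 0)))
  →3  λ.(λ.λ.0) (λ.0) (λ.λ.λ.λ.0 1) (λ.λ.(λ.0) 0)
  →4  λ.(λ.0) (λ.λ.λ.λ.0 1) (λ.λ.(λ.0) 0)
  →5  λ.(λ.λ.λ.λ.0 1) (λ.λ.(λ.0) 0)
  →6  λ.λ.λ.λ.0 1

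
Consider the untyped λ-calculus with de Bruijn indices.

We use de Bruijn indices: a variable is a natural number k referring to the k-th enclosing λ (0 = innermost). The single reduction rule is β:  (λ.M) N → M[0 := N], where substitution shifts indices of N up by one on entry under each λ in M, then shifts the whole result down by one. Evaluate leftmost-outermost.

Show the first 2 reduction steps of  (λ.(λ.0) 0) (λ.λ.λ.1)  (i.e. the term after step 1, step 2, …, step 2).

Answer: after 2 steps: λ.λ.λ.1

Reduction:
  start: (λ.(λ.0) 0) (λ.λ.λ.1)
  →1  (λ.0) (λ.λ.λ.1)
  →2  λ.λ.λ.1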